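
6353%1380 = 833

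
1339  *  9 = 12051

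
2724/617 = 2724/617 = 4.41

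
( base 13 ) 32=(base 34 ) 17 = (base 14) 2d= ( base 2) 101001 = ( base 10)41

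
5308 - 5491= - 183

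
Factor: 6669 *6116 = 2^2 * 3^3 * 11^1*13^1*19^1*139^1 = 40787604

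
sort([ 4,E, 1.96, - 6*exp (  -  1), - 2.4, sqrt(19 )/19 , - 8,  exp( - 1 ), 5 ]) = [ - 8,  -  2.4, - 6*exp( - 1),  sqrt( 19 )/19,exp(-1), 1.96,E,4,5]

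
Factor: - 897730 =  - 2^1*5^1*107^1*839^1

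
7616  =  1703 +5913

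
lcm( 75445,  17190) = 1358010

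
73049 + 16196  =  89245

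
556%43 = 40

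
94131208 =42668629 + 51462579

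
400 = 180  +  220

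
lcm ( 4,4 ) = 4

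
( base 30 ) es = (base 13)286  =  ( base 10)448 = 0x1C0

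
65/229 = 65/229 = 0.28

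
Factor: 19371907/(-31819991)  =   - 7^( - 1)*4545713^( -1)*19371907^1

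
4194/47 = 89 + 11/47 = 89.23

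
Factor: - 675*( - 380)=256500 = 2^2*3^3*5^3*19^1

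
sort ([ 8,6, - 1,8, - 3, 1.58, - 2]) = [ - 3, - 2, - 1, 1.58, 6,8,8 ]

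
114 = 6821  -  6707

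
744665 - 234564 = 510101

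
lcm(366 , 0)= 0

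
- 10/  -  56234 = 5/28117 = 0.00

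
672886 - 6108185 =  - 5435299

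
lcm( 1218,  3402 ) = 98658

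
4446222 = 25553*174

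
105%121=105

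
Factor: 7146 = 2^1* 3^2*397^1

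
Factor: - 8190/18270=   -  13/29 = - 13^1*29^( - 1 ) 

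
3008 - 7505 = - 4497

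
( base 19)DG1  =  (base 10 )4998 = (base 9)6763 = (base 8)11606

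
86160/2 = 43080= 43080.00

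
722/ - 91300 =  - 1 + 45289/45650 = - 0.01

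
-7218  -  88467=-95685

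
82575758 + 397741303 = 480317061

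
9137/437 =9137/437 = 20.91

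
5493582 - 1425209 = 4068373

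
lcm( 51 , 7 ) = 357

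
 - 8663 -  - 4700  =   - 3963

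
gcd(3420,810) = 90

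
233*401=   93433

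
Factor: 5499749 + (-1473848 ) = 3^1*11^1 * 121997^1 = 4025901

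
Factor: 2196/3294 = 2/3 = 2^1*3^( - 1 )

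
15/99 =5/33 = 0.15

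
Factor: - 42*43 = - 1806=- 2^1*3^1*7^1*43^1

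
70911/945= 7879/105 = 75.04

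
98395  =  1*98395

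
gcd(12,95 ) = 1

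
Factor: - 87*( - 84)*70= 511560 = 2^3*3^2*5^1*7^2*29^1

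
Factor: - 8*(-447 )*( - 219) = -783144 = -2^3*3^2*73^1*149^1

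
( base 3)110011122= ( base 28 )B8P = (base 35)78I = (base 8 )21251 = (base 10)8873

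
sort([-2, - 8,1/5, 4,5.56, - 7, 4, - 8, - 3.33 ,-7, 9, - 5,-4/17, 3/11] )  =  [ - 8, -8, - 7,  -  7, - 5, - 3.33,-2, - 4/17,1/5, 3/11,4 , 4,5.56,9]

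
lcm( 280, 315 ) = 2520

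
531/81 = 59/9 = 6.56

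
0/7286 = 0 = 0.00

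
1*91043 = 91043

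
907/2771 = 907/2771 = 0.33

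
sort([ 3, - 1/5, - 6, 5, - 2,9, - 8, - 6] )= [ - 8,-6, - 6, -2, - 1/5, 3, 5, 9] 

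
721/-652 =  - 2  +  583/652 = - 1.11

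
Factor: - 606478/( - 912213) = 2^1*3^(-2)*79^( - 1) * 263^1*1153^1*1283^( - 1)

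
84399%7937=5029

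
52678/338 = 155 + 144/169 = 155.85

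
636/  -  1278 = -1 + 107/213  =  -0.50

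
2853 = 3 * 951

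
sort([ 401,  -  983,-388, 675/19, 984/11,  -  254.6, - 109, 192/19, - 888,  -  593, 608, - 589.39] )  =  [ - 983, - 888,-593, - 589.39,  -  388, - 254.6, - 109,192/19,675/19  ,  984/11, 401, 608] 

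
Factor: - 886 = - 2^1*443^1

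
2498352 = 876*2852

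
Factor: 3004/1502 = 2^1 = 2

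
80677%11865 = 9487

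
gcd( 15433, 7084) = 253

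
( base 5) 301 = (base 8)114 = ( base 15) 51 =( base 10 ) 76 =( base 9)84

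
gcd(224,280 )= 56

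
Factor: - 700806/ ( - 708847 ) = 2^1*3^1*29^ ( - 1 )*271^1 * 431^1*24443^( - 1)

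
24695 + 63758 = 88453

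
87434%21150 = 2834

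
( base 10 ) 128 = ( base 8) 200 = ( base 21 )62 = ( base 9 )152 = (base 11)107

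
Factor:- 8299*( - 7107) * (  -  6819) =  - 3^2 * 23^1*43^1*103^1 * 193^1*2273^1 = - 402191391267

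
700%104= 76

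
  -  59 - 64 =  - 123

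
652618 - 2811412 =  - 2158794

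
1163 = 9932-8769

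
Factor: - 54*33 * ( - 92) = 2^3*3^4*11^1 *23^1 = 163944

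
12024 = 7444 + 4580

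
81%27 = 0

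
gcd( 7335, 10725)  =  15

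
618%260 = 98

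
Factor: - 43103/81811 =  - 23^( - 1 )*3557^( - 1 )*43103^1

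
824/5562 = 4/27 = 0.15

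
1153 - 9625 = - 8472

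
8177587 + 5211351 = 13388938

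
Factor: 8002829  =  8002829^1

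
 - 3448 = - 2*1724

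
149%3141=149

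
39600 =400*99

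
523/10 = 52 + 3/10 = 52.30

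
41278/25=1651 + 3/25 = 1651.12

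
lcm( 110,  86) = 4730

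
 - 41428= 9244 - 50672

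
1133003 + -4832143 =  - 3699140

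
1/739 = 1/739=0.00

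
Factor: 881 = 881^1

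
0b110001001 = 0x189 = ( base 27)EF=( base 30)d3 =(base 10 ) 393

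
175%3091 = 175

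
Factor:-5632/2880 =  - 88/45=- 2^3*3^(  -  2)*5^( - 1 )*11^1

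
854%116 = 42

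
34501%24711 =9790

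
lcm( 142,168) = 11928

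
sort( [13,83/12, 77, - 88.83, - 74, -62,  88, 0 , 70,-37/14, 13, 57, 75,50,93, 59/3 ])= [-88.83, - 74, - 62, - 37/14, 0,  83/12, 13,13, 59/3,50, 57, 70,  75,77, 88, 93] 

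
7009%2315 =64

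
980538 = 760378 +220160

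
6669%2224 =2221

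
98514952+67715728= 166230680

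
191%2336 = 191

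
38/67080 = 19/33540  =  0.00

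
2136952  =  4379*488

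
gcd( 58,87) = 29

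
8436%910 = 246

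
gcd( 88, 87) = 1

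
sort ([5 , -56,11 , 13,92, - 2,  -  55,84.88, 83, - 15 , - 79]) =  [ - 79, - 56,-55, - 15, - 2,5,  11, 13, 83,  84.88, 92 ] 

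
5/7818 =5/7818 = 0.00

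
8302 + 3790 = 12092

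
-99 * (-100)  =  9900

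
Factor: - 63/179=  -  3^2*7^1*179^( - 1 ) 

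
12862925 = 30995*415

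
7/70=1/10 = 0.10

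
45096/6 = 7516 = 7516.00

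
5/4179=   5/4179= 0.00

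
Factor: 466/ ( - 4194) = - 3^( - 2 ) = - 1/9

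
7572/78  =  1262/13 = 97.08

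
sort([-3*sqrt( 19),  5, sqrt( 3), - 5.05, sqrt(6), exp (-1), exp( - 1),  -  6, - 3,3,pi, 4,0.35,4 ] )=[  -  3 * sqrt( 19 ), - 6,-5.05,-3,0.35,exp( -1),exp( - 1 ),sqrt ( 3),sqrt(6) , 3,pi, 4, 4,5]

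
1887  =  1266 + 621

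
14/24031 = 2/3433 = 0.00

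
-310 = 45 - 355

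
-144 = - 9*16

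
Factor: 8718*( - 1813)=  -  2^1*3^1*7^2*37^1*1453^1 = -15805734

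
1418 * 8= 11344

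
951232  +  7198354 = 8149586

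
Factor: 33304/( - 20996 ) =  - 46/29 = - 2^1*23^1*29^( - 1 )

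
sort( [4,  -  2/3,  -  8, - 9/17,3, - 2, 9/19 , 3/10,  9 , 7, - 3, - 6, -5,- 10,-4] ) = [ - 10, - 8, - 6, - 5 , - 4,-3,-2,-2/3, - 9/17,3/10, 9/19, 3, 4, 7 , 9]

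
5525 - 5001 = 524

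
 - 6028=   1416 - 7444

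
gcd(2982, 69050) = 2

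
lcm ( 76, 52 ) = 988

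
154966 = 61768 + 93198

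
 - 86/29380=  - 1 + 14647/14690  =  - 0.00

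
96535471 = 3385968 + 93149503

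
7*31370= 219590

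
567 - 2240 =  - 1673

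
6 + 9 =15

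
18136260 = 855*21212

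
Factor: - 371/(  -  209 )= 7^1*11^ ( - 1)*19^ ( - 1 )*53^1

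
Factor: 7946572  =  2^2*43^1*47^1*983^1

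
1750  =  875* 2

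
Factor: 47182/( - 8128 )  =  -2^ ( - 5 )*31^1*127^ (- 1)*761^1 = - 23591/4064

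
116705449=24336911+92368538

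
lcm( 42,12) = 84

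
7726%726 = 466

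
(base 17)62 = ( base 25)44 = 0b1101000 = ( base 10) 104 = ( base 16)68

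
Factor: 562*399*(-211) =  - 2^1*3^1* 7^1 * 19^1*211^1*281^1 = -47314218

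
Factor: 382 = 2^1 * 191^1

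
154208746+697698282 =851907028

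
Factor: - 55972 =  - 2^2*7^1* 1999^1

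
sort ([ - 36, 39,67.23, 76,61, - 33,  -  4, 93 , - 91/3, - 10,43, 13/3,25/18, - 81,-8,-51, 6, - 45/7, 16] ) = [  -  81, - 51, - 36,-33,-91/3,- 10, - 8,-45/7,-4,25/18, 13/3 , 6,16,39,43, 61,67.23, 76  ,  93 ] 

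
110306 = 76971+33335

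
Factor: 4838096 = 2^4 *23^1*13147^1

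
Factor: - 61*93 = -3^1 *31^1*61^1 = - 5673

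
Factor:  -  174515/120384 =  - 835/576 = - 2^( - 6)*3^(  -  2 )*5^1 * 167^1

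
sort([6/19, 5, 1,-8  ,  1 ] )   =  [ -8,  6/19,1,1, 5]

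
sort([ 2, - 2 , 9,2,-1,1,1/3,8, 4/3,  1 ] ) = [ - 2, - 1,  1/3, 1,1,  4/3,2,2, 8, 9]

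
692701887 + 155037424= 847739311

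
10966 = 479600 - 468634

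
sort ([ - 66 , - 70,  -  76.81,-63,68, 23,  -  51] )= [- 76.81, - 70,-66, - 63,- 51 , 23, 68 ]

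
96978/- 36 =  - 16163/6=   - 2693.83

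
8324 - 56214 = - 47890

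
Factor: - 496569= - 3^1*165523^1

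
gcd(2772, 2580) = 12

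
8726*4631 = 40410106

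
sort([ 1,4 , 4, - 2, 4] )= [ - 2, 1, 4,  4, 4] 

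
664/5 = 132 + 4/5 = 132.80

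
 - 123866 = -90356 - 33510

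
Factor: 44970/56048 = 2^(- 3 )*3^1*5^1*31^( - 1)*113^( -1)*1499^1=22485/28024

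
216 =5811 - 5595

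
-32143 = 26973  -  59116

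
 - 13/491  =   - 1 + 478/491 = - 0.03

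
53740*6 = 322440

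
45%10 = 5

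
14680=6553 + 8127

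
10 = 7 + 3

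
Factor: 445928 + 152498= 598426 = 2^1  *  299213^1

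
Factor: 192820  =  2^2*5^1 * 31^1*311^1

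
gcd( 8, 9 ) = 1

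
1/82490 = 1/82490 = 0.00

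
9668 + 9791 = 19459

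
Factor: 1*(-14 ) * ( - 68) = 2^3 * 7^1*17^1=952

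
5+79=84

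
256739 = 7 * 36677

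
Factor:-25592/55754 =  - 2^2*7^1 * 61^( - 1 )  =  - 28/61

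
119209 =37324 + 81885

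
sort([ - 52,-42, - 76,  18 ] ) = [  -  76, - 52,  -  42, 18]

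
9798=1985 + 7813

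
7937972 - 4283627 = 3654345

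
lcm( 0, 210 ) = 0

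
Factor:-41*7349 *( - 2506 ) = 2^1*7^1*41^1  *  179^1*7349^1 = 755080354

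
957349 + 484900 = 1442249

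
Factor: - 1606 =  - 2^1*11^1* 73^1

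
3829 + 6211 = 10040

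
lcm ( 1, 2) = 2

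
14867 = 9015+5852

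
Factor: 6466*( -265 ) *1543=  -2^1 * 5^1*53^2*61^1*1543^1 = - 2643915070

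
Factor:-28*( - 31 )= 2^2*7^1*31^1= 868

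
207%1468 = 207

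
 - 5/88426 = - 1 + 88421/88426 = - 0.00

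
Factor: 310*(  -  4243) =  - 1315330 =-2^1* 5^1*31^1 * 4243^1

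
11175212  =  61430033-50254821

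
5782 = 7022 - 1240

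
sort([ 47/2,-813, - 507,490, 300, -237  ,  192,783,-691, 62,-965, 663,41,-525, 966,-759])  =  [- 965,-813, - 759,-691, - 525, - 507,  -  237,47/2, 41,62, 192,300,  490, 663, 783,966]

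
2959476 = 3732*793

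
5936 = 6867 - 931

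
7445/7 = 1063  +  4/7  =  1063.57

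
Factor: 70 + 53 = 123 = 3^1*41^1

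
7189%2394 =7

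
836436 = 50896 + 785540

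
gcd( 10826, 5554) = 2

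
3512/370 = 9 + 91/185= 9.49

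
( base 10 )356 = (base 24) EK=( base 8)544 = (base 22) g4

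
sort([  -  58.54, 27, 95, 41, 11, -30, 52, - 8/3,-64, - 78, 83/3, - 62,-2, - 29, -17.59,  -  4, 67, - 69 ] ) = [ - 78, - 69, - 64, - 62, - 58.54,-30, - 29,  -  17.59, - 4,-8/3, -2,11 , 27,83/3, 41, 52,67, 95]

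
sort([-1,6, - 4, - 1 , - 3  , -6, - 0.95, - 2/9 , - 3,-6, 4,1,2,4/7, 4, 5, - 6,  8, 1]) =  [ - 6,  -  6, - 6, - 4, - 3, - 3, - 1, - 1,-0.95,-2/9, 4/7,1,1,2,4,4,5,6, 8]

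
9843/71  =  138 + 45/71 =138.63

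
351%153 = 45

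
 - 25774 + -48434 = - 74208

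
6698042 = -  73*( -91754 )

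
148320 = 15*9888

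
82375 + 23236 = 105611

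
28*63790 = 1786120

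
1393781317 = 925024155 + 468757162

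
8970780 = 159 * 56420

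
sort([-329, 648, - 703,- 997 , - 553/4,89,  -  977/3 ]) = [  -  997, - 703, - 329, - 977/3, - 553/4,89, 648]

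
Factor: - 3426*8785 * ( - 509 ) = 15319581690 = 2^1 * 3^1*5^1 * 7^1*251^1*509^1*571^1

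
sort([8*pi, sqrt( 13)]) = [ sqrt( 13),8*pi ] 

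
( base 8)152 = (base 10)106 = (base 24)4A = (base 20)56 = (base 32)3A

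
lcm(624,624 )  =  624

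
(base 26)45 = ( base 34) 37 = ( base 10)109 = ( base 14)7b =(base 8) 155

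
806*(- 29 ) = - 23374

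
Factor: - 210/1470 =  - 1/7 = - 7^( - 1 )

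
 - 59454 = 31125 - 90579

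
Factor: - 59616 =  - 2^5*3^4*23^1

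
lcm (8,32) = 32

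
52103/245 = 212+163/245 = 212.67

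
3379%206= 83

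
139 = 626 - 487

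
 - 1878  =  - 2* 939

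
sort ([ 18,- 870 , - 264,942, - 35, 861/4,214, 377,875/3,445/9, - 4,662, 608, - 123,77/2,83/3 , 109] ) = [ - 870, - 264, - 123, - 35, - 4,18 , 83/3,  77/2 , 445/9,109, 214 , 861/4, 875/3,377, 608, 662,942 ] 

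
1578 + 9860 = 11438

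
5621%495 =176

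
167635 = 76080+91555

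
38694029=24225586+14468443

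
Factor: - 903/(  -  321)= 7^1*43^1 * 107^(- 1) =301/107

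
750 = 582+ 168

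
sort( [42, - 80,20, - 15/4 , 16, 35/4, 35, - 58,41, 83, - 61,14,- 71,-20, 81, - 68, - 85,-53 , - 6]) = [-85,- 80, - 71, - 68, - 61, - 58, - 53, -20,-6, - 15/4, 35/4,14, 16,20, 35  ,  41,42, 81, 83 ]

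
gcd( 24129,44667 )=63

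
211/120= 211/120 = 1.76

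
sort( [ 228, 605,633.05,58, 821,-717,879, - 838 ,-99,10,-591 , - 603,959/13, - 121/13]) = [ - 838, - 717,-603,- 591, - 99, - 121/13,  10,  58,959/13, 228, 605, 633.05  ,  821,879]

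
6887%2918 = 1051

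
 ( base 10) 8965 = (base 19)15fg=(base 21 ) k6j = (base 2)10001100000101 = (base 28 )bc5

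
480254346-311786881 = 168467465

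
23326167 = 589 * 39603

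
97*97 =9409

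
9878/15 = 658 + 8/15 = 658.53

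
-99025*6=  - 594150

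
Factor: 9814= 2^1*7^1 * 701^1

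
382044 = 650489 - 268445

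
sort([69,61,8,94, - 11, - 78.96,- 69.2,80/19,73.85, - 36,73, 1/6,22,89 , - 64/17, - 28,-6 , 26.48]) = [ - 78.96, - 69.2, - 36, - 28, - 11, - 6, - 64/17,1/6,80/19,8,22,26.48,61,69 , 73,73.85,89 , 94]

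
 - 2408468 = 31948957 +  - 34357425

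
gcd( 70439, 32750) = 1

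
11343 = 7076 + 4267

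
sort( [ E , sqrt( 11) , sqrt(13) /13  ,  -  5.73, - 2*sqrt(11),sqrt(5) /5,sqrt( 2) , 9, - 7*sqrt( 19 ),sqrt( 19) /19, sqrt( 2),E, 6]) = [ - 7*sqrt(19 ),-2*sqrt(11 ), - 5.73, sqrt( 19 ) /19, sqrt( 13)/13,sqrt(5)/5 , sqrt(2 ),sqrt(2),E,  E, sqrt(11),  6,9]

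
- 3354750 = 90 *( - 37275)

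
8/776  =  1/97 = 0.01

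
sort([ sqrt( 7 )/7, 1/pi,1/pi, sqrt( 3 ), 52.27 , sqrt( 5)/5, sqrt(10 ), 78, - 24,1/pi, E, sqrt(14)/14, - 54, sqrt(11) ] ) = [  -  54, - 24  ,  sqrt (14)/14 , 1/pi, 1/pi, 1/pi , sqrt (7 )/7, sqrt(5) /5,  sqrt(3 ), E, sqrt(10 ), sqrt(11), 52.27, 78]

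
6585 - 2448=4137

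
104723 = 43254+61469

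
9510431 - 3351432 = 6158999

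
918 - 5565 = -4647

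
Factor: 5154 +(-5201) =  - 47 = -47^1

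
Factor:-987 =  - 3^1*7^1 * 47^1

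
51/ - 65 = -1+14/65  =  - 0.78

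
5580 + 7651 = 13231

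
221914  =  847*262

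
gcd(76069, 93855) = 1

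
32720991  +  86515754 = 119236745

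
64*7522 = 481408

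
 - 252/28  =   - 9 = - 9.00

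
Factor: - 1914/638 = - 3 = - 3^1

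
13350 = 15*890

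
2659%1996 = 663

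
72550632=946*76692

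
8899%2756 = 631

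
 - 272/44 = - 68/11 = - 6.18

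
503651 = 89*5659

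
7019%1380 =119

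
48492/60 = 4041/5 = 808.20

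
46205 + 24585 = 70790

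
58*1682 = 97556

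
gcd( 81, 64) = 1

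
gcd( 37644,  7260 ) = 12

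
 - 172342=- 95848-76494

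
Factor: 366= 2^1*3^1*61^1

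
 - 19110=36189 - 55299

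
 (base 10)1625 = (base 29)1R1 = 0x659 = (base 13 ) 980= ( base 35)1BF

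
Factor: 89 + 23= 2^4*7^1 = 112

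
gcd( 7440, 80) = 80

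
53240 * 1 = 53240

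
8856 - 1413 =7443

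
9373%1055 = 933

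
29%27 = 2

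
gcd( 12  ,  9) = 3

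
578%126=74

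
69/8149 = 69/8149 = 0.01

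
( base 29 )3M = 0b1101101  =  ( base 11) 9A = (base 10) 109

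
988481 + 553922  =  1542403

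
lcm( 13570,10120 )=597080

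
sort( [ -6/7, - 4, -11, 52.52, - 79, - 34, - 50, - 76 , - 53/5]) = [  -  79, -76,-50, - 34, - 11,-53/5,  -  4, -6/7,52.52]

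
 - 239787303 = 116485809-356273112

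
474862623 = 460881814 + 13980809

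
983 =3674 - 2691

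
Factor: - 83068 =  - 2^2*19^1*1093^1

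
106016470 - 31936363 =74080107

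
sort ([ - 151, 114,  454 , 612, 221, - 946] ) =[ - 946,  -  151, 114, 221,454 , 612]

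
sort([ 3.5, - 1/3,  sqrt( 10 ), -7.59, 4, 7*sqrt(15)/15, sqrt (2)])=[ - 7.59, - 1/3,sqrt( 2) , 7*sqrt( 15 )/15,sqrt( 10), 3.5, 4]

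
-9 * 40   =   - 360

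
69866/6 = 34933/3 = 11644.33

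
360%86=16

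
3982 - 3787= 195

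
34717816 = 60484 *574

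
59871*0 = 0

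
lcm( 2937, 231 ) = 20559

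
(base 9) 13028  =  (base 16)2246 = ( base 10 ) 8774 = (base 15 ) 28ee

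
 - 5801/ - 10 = 5801/10= 580.10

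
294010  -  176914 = 117096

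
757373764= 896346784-138973020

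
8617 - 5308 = 3309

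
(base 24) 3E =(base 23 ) 3H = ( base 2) 1010110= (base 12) 72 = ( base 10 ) 86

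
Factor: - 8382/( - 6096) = 2^( - 3)*11^1 = 11/8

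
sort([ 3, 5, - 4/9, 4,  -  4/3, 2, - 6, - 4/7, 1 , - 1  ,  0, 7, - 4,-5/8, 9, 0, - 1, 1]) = [ - 6, - 4,-4/3, - 1, - 1, - 5/8, - 4/7, - 4/9, 0,0, 1, 1, 2, 3, 4, 5, 7, 9]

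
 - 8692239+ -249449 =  - 8941688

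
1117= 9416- 8299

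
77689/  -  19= - 4089  +  2/19 =- 4088.89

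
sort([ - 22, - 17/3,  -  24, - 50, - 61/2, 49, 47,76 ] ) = [- 50, - 61/2, -24,  -  22 , - 17/3,47 , 49, 76]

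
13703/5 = 2740 + 3/5 = 2740.60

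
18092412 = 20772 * 871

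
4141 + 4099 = 8240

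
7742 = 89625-81883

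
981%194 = 11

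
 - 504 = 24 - 528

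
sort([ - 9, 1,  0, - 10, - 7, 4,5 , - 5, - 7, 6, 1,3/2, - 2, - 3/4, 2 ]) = [ - 10,-9 , - 7 , - 7, - 5, - 2,  -  3/4,  0,1,1 , 3/2,  2, 4,5,6]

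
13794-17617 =-3823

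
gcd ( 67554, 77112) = 162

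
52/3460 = 13/865 = 0.02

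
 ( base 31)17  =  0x26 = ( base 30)18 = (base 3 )1102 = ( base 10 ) 38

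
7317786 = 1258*5817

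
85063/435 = 195  +  238/435 = 195.55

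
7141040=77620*92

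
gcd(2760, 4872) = 24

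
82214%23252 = 12458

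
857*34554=29612778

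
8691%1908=1059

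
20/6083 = 20/6083= 0.00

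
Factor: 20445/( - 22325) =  - 3^1*5^( - 1 ) * 19^ ( - 1)*29^1 = - 87/95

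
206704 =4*51676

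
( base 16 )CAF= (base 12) 1a67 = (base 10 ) 3247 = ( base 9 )4407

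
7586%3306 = 974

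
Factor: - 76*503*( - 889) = 33984692  =  2^2 * 7^1 *19^1*127^1 *503^1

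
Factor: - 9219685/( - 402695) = 1843937/80539 = 43^(  -  1)*547^1 * 1873^ ( - 1 )*3371^1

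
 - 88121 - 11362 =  - 99483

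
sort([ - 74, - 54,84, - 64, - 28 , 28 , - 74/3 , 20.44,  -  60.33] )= [ - 74, - 64,-60.33, - 54,-28 ,  -  74/3, 20.44, 28 , 84 ] 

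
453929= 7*64847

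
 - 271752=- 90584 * 3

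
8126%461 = 289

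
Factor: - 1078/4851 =-2^1*3^( - 2 ) = - 2/9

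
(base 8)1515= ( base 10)845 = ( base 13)500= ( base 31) r8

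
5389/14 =5389/14 = 384.93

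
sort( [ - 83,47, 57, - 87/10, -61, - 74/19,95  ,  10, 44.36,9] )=[-83 ,- 61, - 87/10, - 74/19,9, 10, 44.36,47,57,95 ] 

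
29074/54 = 14537/27 = 538.41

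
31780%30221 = 1559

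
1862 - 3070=-1208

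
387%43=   0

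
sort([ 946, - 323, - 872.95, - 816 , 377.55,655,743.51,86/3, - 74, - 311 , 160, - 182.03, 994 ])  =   [ - 872.95, - 816, - 323 , - 311, - 182.03, -74, 86/3,160 , 377.55, 655,743.51,  946,994]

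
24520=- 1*(-24520) 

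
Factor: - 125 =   -  5^3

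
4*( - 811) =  - 3244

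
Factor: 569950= 2^1*5^2*11399^1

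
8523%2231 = 1830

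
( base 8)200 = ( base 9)152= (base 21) 62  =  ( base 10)128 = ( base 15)88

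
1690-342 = 1348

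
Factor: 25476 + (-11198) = 14278 = 2^1*11^2*59^1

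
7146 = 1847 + 5299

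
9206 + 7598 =16804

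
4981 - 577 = 4404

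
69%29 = 11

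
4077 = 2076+2001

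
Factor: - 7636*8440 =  - 64447840 = - 2^5*5^1*23^1 * 83^1*211^1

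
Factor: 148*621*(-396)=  - 2^4*3^5 * 11^1*23^1*37^1 = - 36395568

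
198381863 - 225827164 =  - 27445301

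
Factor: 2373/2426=2^( - 1 )*3^1 * 7^1*113^1*1213^( - 1)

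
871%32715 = 871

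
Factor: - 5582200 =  - 2^3 * 5^2*13^1*19^1 * 113^1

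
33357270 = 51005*654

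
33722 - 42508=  - 8786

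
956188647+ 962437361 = 1918626008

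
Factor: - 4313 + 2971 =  - 2^1*11^1  *  61^1 =- 1342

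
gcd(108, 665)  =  1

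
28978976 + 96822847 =125801823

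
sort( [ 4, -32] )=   [ - 32, 4] 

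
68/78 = 34/39 = 0.87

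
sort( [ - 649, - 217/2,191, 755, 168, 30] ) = [ - 649,-217/2,30, 168,191, 755]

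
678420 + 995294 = 1673714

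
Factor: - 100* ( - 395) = 2^2*5^3*79^1  =  39500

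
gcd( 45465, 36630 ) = 15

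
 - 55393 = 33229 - 88622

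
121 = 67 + 54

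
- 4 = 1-5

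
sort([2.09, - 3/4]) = [ - 3/4, 2.09 ] 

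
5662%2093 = 1476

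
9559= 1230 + 8329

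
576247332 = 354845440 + 221401892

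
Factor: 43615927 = 59^1*739253^1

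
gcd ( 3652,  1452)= 44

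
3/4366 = 3/4366=0.00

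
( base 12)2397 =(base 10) 4003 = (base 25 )6a3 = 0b111110100011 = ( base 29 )4M1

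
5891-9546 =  - 3655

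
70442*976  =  68751392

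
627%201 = 24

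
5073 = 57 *89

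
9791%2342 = 423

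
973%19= 4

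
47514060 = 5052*9405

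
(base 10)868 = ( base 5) 11433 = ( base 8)1544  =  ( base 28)130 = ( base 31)S0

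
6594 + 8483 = 15077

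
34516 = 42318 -7802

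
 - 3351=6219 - 9570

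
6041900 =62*97450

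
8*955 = 7640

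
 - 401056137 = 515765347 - 916821484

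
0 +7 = 7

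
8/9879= 8/9879= 0.00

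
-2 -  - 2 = 0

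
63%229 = 63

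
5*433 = 2165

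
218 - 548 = -330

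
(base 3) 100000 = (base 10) 243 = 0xf3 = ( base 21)BC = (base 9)300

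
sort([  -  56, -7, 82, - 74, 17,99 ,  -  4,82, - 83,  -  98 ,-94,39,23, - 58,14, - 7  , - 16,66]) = [ - 98,- 94,  -  83, - 74, -58,  -  56,-16, - 7, - 7, - 4,  14,  17,23,39,66,82,82,99 ] 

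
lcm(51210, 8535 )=51210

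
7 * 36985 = 258895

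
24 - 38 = - 14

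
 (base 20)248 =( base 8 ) 1570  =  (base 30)TI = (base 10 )888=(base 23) 1FE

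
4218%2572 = 1646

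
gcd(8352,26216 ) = 232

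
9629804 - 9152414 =477390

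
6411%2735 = 941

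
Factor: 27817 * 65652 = 1826241684=2^2 *3^1*5471^1*27817^1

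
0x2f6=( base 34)MA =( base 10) 758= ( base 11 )62A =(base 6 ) 3302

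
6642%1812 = 1206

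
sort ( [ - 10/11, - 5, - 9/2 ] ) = [ - 5, - 9/2, - 10/11] 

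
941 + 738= 1679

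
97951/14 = 6996 + 1/2 =6996.50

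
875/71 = 12 + 23/71 = 12.32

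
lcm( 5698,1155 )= 85470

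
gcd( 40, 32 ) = 8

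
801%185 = 61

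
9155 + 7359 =16514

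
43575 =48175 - 4600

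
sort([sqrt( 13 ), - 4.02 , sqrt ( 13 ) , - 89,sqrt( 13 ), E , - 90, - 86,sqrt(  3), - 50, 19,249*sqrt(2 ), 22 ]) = [  -  90, - 89, - 86, - 50, - 4.02,sqrt( 3 ), E  ,  sqrt( 13),sqrt( 13),  sqrt(13), 19, 22, 249*sqrt( 2 ) ]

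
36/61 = 36/61 = 0.59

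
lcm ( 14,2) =14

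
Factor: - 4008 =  - 2^3*3^1*167^1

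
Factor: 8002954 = 2^1*17^1*41^1*5741^1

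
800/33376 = 25/1043  =  0.02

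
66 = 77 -11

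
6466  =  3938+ 2528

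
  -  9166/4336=-4583/2168 = - 2.11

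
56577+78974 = 135551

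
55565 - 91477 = -35912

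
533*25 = 13325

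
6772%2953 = 866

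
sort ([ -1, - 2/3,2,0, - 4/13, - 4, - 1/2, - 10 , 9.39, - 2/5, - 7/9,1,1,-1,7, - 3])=[ - 10, -4, - 3,  -  1, - 1,-7/9 ,-2/3 ,-1/2,- 2/5,-4/13,  0 , 1,1,2,7,9.39]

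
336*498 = 167328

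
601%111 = 46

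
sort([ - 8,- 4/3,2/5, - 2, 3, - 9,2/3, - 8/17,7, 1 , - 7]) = [ - 9, - 8, - 7, - 2 , - 4/3, - 8/17,  2/5,2/3,1, 3,  7]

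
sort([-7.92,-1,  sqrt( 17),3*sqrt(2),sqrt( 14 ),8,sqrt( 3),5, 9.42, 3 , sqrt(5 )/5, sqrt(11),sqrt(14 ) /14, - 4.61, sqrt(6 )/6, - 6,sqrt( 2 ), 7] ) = [ - 7.92,-6,  -  4.61, - 1, sqrt (14 )/14,sqrt( 6)/6,  sqrt(5) /5, sqrt( 2),  sqrt(3),3,sqrt(11 ), sqrt(14 ),sqrt( 17 ), 3 * sqrt(2),5,7, 8,9.42]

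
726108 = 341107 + 385001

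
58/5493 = 58/5493 = 0.01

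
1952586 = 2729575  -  776989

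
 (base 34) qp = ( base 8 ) 1615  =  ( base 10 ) 909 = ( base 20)259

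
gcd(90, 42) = 6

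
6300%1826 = 822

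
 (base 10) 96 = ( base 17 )5b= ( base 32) 30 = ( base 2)1100000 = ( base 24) 40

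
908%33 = 17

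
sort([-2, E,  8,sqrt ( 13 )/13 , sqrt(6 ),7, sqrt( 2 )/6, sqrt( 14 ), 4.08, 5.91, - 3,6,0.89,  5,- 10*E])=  [ - 10*E,-3, - 2, sqrt(2 ) /6,sqrt( 13 ) /13,0.89, sqrt( 6),E, sqrt( 14),  4.08,5, 5.91, 6,7 , 8]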